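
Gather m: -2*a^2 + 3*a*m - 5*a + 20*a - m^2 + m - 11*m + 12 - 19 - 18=-2*a^2 + 15*a - m^2 + m*(3*a - 10) - 25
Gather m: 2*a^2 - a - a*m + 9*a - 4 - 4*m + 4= 2*a^2 + 8*a + m*(-a - 4)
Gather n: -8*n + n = -7*n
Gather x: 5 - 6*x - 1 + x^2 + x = x^2 - 5*x + 4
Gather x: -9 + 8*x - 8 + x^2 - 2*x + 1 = x^2 + 6*x - 16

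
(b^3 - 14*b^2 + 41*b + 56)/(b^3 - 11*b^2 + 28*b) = (b^2 - 7*b - 8)/(b*(b - 4))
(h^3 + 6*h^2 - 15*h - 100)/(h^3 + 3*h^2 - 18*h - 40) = (h + 5)/(h + 2)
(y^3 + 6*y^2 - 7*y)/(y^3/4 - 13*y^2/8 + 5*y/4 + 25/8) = 8*y*(y^2 + 6*y - 7)/(2*y^3 - 13*y^2 + 10*y + 25)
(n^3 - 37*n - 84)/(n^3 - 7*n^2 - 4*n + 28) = (n^2 + 7*n + 12)/(n^2 - 4)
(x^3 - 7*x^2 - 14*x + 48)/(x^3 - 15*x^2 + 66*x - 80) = (x + 3)/(x - 5)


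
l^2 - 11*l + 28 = (l - 7)*(l - 4)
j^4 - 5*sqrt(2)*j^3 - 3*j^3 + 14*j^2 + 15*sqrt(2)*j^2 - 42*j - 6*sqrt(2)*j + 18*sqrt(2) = (j - 3)*(j - 3*sqrt(2))*(j - sqrt(2))^2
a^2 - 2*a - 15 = (a - 5)*(a + 3)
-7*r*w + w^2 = w*(-7*r + w)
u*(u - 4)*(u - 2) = u^3 - 6*u^2 + 8*u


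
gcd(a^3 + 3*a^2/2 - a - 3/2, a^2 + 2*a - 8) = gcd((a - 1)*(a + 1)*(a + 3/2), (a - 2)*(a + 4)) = 1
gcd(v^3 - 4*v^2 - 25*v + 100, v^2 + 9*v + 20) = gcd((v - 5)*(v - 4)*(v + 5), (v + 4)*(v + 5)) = v + 5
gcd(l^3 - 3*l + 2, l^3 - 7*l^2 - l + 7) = l - 1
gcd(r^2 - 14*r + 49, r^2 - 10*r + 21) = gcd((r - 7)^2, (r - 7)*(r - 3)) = r - 7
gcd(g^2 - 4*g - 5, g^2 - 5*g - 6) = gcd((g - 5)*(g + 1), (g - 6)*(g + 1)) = g + 1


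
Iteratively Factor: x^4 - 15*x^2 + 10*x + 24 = (x - 2)*(x^3 + 2*x^2 - 11*x - 12) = (x - 2)*(x + 4)*(x^2 - 2*x - 3) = (x - 3)*(x - 2)*(x + 4)*(x + 1)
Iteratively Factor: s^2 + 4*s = (s)*(s + 4)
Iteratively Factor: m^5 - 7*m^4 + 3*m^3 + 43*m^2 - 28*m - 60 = (m + 2)*(m^4 - 9*m^3 + 21*m^2 + m - 30) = (m - 3)*(m + 2)*(m^3 - 6*m^2 + 3*m + 10) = (m - 3)*(m + 1)*(m + 2)*(m^2 - 7*m + 10) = (m - 5)*(m - 3)*(m + 1)*(m + 2)*(m - 2)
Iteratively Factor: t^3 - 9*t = (t)*(t^2 - 9) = t*(t - 3)*(t + 3)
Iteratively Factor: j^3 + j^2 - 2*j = (j - 1)*(j^2 + 2*j) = j*(j - 1)*(j + 2)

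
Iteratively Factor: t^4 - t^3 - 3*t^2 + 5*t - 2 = (t + 2)*(t^3 - 3*t^2 + 3*t - 1) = (t - 1)*(t + 2)*(t^2 - 2*t + 1) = (t - 1)^2*(t + 2)*(t - 1)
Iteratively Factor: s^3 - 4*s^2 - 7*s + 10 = (s - 5)*(s^2 + s - 2) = (s - 5)*(s - 1)*(s + 2)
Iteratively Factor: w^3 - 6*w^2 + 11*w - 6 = (w - 3)*(w^2 - 3*w + 2) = (w - 3)*(w - 2)*(w - 1)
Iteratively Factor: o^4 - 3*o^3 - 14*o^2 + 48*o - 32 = (o + 4)*(o^3 - 7*o^2 + 14*o - 8) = (o - 4)*(o + 4)*(o^2 - 3*o + 2) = (o - 4)*(o - 2)*(o + 4)*(o - 1)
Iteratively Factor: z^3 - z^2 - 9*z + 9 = (z + 3)*(z^2 - 4*z + 3) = (z - 1)*(z + 3)*(z - 3)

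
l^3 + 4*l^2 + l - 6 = (l - 1)*(l + 2)*(l + 3)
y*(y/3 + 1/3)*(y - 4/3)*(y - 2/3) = y^4/3 - y^3/3 - 10*y^2/27 + 8*y/27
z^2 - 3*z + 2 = (z - 2)*(z - 1)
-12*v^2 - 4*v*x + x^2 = (-6*v + x)*(2*v + x)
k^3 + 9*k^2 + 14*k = k*(k + 2)*(k + 7)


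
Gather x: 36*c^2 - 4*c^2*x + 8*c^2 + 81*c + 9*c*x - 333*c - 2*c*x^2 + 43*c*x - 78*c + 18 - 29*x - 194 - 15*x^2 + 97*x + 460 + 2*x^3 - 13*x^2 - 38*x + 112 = 44*c^2 - 330*c + 2*x^3 + x^2*(-2*c - 28) + x*(-4*c^2 + 52*c + 30) + 396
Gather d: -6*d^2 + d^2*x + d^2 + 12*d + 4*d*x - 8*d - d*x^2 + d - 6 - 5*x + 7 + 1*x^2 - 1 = d^2*(x - 5) + d*(-x^2 + 4*x + 5) + x^2 - 5*x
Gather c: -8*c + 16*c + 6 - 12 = 8*c - 6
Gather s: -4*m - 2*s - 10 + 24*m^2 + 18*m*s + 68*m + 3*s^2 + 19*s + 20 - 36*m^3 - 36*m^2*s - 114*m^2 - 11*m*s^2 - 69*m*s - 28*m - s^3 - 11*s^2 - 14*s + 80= -36*m^3 - 90*m^2 + 36*m - s^3 + s^2*(-11*m - 8) + s*(-36*m^2 - 51*m + 3) + 90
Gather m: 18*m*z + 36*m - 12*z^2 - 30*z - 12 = m*(18*z + 36) - 12*z^2 - 30*z - 12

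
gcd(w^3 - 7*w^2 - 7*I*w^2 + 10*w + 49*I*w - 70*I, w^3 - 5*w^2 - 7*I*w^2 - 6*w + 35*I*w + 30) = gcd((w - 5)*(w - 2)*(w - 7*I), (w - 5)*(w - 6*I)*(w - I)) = w - 5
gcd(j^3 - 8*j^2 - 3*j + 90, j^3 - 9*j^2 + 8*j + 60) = j^2 - 11*j + 30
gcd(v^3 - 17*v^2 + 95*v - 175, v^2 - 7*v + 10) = v - 5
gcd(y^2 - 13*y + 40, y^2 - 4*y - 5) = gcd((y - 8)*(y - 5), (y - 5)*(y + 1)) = y - 5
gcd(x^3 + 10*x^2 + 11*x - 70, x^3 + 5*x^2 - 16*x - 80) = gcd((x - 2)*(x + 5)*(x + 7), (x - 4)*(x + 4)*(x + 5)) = x + 5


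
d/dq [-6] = 0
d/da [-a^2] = -2*a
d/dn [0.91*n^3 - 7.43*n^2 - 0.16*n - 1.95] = 2.73*n^2 - 14.86*n - 0.16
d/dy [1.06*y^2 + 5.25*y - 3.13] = 2.12*y + 5.25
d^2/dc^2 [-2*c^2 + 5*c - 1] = -4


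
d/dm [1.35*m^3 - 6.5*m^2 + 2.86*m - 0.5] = 4.05*m^2 - 13.0*m + 2.86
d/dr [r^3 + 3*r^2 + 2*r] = 3*r^2 + 6*r + 2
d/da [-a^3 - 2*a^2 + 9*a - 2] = -3*a^2 - 4*a + 9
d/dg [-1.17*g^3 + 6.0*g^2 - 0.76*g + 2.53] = -3.51*g^2 + 12.0*g - 0.76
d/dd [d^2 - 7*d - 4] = 2*d - 7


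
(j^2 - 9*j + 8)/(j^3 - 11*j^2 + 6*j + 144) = (j - 1)/(j^2 - 3*j - 18)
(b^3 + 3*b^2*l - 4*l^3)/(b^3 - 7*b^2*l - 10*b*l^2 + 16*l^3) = (b + 2*l)/(b - 8*l)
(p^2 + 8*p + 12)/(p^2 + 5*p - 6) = (p + 2)/(p - 1)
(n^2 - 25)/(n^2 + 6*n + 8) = (n^2 - 25)/(n^2 + 6*n + 8)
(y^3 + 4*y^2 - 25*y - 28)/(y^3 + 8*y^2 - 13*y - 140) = (y + 1)/(y + 5)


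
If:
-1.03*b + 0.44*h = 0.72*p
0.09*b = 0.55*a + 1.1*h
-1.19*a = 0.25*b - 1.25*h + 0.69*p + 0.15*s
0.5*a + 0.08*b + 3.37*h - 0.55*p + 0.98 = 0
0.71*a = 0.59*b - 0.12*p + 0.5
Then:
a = 10.35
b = 8.56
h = -4.48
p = -14.98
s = -64.76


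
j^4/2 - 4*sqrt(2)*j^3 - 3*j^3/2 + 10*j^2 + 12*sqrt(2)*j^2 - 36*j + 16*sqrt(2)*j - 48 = (j/2 + 1/2)*(j - 4)*(j - 6*sqrt(2))*(j - 2*sqrt(2))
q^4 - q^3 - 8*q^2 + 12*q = q*(q - 2)^2*(q + 3)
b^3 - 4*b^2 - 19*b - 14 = (b - 7)*(b + 1)*(b + 2)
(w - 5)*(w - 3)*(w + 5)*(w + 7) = w^4 + 4*w^3 - 46*w^2 - 100*w + 525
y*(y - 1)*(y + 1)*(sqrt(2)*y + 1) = sqrt(2)*y^4 + y^3 - sqrt(2)*y^2 - y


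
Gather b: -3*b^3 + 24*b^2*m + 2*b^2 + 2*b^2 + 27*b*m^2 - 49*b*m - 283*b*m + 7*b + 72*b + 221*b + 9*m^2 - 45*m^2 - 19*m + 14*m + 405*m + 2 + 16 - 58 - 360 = -3*b^3 + b^2*(24*m + 4) + b*(27*m^2 - 332*m + 300) - 36*m^2 + 400*m - 400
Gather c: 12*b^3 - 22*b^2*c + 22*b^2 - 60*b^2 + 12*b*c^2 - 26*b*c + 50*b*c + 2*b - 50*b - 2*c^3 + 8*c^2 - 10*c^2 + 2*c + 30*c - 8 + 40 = 12*b^3 - 38*b^2 - 48*b - 2*c^3 + c^2*(12*b - 2) + c*(-22*b^2 + 24*b + 32) + 32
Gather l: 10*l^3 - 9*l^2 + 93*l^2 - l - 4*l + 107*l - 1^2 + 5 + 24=10*l^3 + 84*l^2 + 102*l + 28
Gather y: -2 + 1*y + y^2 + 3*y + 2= y^2 + 4*y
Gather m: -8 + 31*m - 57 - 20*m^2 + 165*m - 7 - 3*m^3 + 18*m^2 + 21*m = -3*m^3 - 2*m^2 + 217*m - 72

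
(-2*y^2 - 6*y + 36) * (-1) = 2*y^2 + 6*y - 36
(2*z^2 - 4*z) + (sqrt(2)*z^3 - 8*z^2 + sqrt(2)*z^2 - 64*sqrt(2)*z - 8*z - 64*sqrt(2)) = sqrt(2)*z^3 - 6*z^2 + sqrt(2)*z^2 - 64*sqrt(2)*z - 12*z - 64*sqrt(2)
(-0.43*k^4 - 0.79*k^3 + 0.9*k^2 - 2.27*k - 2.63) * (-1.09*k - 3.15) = 0.4687*k^5 + 2.2156*k^4 + 1.5075*k^3 - 0.3607*k^2 + 10.0172*k + 8.2845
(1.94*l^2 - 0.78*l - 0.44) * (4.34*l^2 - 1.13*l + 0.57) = 8.4196*l^4 - 5.5774*l^3 + 0.0775999999999999*l^2 + 0.0526*l - 0.2508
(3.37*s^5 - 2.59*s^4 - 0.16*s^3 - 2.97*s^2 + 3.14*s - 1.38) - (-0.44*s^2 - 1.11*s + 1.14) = 3.37*s^5 - 2.59*s^4 - 0.16*s^3 - 2.53*s^2 + 4.25*s - 2.52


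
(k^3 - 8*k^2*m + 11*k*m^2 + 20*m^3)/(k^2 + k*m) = k - 9*m + 20*m^2/k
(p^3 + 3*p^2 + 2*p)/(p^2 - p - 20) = p*(p^2 + 3*p + 2)/(p^2 - p - 20)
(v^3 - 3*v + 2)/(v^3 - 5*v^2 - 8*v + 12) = (v - 1)/(v - 6)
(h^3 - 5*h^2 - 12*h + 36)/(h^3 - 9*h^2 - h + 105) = (h^2 - 8*h + 12)/(h^2 - 12*h + 35)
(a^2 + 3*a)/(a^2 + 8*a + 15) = a/(a + 5)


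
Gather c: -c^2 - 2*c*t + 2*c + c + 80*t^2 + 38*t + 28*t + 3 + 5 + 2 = -c^2 + c*(3 - 2*t) + 80*t^2 + 66*t + 10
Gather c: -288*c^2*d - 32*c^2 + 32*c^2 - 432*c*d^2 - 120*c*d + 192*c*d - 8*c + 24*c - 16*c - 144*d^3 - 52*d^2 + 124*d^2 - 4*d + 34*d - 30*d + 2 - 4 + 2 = -288*c^2*d + c*(-432*d^2 + 72*d) - 144*d^3 + 72*d^2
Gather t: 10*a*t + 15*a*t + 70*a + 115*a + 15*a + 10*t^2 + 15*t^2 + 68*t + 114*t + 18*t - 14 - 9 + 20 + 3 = 200*a + 25*t^2 + t*(25*a + 200)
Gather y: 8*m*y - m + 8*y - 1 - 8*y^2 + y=-m - 8*y^2 + y*(8*m + 9) - 1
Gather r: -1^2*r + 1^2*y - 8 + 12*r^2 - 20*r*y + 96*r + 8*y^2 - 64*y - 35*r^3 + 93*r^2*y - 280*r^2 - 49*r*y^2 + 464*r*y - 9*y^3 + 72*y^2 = -35*r^3 + r^2*(93*y - 268) + r*(-49*y^2 + 444*y + 95) - 9*y^3 + 80*y^2 - 63*y - 8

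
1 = 1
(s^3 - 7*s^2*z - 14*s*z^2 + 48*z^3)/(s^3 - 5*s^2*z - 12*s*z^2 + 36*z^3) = (-s + 8*z)/(-s + 6*z)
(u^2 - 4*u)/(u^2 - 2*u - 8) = u/(u + 2)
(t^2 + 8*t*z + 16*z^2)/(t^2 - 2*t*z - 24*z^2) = (-t - 4*z)/(-t + 6*z)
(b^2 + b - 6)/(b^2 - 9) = (b - 2)/(b - 3)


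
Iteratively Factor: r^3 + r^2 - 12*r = (r - 3)*(r^2 + 4*r) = (r - 3)*(r + 4)*(r)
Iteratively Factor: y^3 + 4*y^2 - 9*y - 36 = (y - 3)*(y^2 + 7*y + 12) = (y - 3)*(y + 3)*(y + 4)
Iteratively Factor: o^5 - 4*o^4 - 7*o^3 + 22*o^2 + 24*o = (o - 3)*(o^4 - o^3 - 10*o^2 - 8*o) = o*(o - 3)*(o^3 - o^2 - 10*o - 8) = o*(o - 4)*(o - 3)*(o^2 + 3*o + 2) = o*(o - 4)*(o - 3)*(o + 1)*(o + 2)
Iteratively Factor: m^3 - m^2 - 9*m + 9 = (m - 1)*(m^2 - 9) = (m - 3)*(m - 1)*(m + 3)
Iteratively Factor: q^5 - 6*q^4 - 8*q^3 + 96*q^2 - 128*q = (q + 4)*(q^4 - 10*q^3 + 32*q^2 - 32*q) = (q - 4)*(q + 4)*(q^3 - 6*q^2 + 8*q) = (q - 4)*(q - 2)*(q + 4)*(q^2 - 4*q) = q*(q - 4)*(q - 2)*(q + 4)*(q - 4)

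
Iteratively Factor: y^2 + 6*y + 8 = (y + 4)*(y + 2)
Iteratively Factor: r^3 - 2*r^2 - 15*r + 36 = (r - 3)*(r^2 + r - 12) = (r - 3)*(r + 4)*(r - 3)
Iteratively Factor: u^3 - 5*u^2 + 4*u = (u)*(u^2 - 5*u + 4) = u*(u - 4)*(u - 1)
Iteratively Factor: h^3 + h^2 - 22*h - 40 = (h - 5)*(h^2 + 6*h + 8) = (h - 5)*(h + 4)*(h + 2)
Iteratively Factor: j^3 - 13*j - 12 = (j - 4)*(j^2 + 4*j + 3) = (j - 4)*(j + 1)*(j + 3)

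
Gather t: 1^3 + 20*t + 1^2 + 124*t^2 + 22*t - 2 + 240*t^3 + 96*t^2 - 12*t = 240*t^3 + 220*t^2 + 30*t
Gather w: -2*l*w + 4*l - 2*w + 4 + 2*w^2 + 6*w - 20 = 4*l + 2*w^2 + w*(4 - 2*l) - 16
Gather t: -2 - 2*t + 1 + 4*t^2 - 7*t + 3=4*t^2 - 9*t + 2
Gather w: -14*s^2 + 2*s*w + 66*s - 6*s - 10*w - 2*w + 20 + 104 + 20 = -14*s^2 + 60*s + w*(2*s - 12) + 144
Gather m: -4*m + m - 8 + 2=-3*m - 6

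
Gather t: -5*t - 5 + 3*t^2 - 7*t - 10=3*t^2 - 12*t - 15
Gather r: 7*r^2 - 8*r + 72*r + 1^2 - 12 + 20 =7*r^2 + 64*r + 9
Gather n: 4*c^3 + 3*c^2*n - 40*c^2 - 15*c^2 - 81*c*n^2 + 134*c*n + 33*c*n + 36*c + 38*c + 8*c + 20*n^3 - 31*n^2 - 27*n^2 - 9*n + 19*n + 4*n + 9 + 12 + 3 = 4*c^3 - 55*c^2 + 82*c + 20*n^3 + n^2*(-81*c - 58) + n*(3*c^2 + 167*c + 14) + 24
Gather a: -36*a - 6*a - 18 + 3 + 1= -42*a - 14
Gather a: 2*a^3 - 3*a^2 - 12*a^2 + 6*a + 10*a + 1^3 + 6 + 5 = 2*a^3 - 15*a^2 + 16*a + 12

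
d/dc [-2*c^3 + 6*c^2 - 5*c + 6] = -6*c^2 + 12*c - 5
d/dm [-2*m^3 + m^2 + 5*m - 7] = -6*m^2 + 2*m + 5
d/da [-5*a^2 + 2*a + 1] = 2 - 10*a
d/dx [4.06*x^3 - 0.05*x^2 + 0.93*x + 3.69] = 12.18*x^2 - 0.1*x + 0.93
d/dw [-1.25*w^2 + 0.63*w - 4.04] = 0.63 - 2.5*w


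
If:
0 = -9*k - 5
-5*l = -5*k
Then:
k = -5/9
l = -5/9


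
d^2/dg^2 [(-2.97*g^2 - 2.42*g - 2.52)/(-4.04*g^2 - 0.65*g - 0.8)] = (-5.6843418860808e-14*g^4 + 63.398104*g^3 + 189.188352*g^2 - 7.22352000000001*g - 12.87508)/(65.939264*g^6 + 31.82712*g^5 + 44.29254*g^4 + 12.879425*g^3 + 8.7708*g^2 + 1.248*g + 0.512)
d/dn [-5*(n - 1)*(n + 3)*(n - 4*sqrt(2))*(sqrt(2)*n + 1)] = -20*sqrt(2)*n^3 - 30*sqrt(2)*n^2 + 105*n^2 + 70*sqrt(2)*n + 140*n - 105 + 40*sqrt(2)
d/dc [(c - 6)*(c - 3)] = 2*c - 9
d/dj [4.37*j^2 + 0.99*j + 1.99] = 8.74*j + 0.99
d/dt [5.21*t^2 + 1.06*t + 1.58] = 10.42*t + 1.06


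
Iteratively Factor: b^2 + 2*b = (b + 2)*(b)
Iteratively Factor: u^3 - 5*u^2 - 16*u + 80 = (u - 5)*(u^2 - 16) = (u - 5)*(u + 4)*(u - 4)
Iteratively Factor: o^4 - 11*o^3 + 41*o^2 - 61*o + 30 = (o - 3)*(o^3 - 8*o^2 + 17*o - 10) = (o - 5)*(o - 3)*(o^2 - 3*o + 2) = (o - 5)*(o - 3)*(o - 1)*(o - 2)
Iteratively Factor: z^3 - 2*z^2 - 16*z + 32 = (z + 4)*(z^2 - 6*z + 8) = (z - 2)*(z + 4)*(z - 4)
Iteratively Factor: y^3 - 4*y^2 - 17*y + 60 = (y + 4)*(y^2 - 8*y + 15) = (y - 3)*(y + 4)*(y - 5)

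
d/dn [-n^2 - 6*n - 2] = -2*n - 6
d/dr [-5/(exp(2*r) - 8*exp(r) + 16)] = 10*(exp(r) - 4)*exp(r)/(exp(2*r) - 8*exp(r) + 16)^2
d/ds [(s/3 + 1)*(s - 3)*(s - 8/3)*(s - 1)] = 4*s^3/3 - 11*s^2/3 - 38*s/9 + 11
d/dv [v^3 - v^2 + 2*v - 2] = 3*v^2 - 2*v + 2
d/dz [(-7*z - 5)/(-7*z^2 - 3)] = 7*(-7*z^2 - 10*z + 3)/(49*z^4 + 42*z^2 + 9)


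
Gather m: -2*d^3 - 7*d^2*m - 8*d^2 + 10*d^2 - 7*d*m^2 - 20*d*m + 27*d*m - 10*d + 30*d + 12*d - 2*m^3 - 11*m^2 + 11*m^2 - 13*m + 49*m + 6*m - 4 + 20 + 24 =-2*d^3 + 2*d^2 - 7*d*m^2 + 32*d - 2*m^3 + m*(-7*d^2 + 7*d + 42) + 40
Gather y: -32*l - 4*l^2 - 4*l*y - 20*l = -4*l^2 - 4*l*y - 52*l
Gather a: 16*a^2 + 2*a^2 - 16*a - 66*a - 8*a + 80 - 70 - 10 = 18*a^2 - 90*a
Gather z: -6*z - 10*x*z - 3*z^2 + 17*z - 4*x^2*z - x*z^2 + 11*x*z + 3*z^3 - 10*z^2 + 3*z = 3*z^3 + z^2*(-x - 13) + z*(-4*x^2 + x + 14)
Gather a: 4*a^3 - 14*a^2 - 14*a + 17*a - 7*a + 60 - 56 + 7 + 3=4*a^3 - 14*a^2 - 4*a + 14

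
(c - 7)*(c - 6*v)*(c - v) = c^3 - 7*c^2*v - 7*c^2 + 6*c*v^2 + 49*c*v - 42*v^2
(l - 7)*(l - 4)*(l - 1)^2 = l^4 - 13*l^3 + 51*l^2 - 67*l + 28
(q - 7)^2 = q^2 - 14*q + 49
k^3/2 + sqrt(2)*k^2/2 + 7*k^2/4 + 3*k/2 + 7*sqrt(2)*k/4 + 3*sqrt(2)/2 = (k/2 + 1)*(k + 3/2)*(k + sqrt(2))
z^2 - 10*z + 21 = (z - 7)*(z - 3)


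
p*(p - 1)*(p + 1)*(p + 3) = p^4 + 3*p^3 - p^2 - 3*p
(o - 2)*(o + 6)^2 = o^3 + 10*o^2 + 12*o - 72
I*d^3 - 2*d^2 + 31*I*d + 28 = (d - 4*I)*(d + 7*I)*(I*d + 1)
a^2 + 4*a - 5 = (a - 1)*(a + 5)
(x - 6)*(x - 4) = x^2 - 10*x + 24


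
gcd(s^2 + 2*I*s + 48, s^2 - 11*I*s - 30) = s - 6*I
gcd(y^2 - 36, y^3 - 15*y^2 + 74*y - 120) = y - 6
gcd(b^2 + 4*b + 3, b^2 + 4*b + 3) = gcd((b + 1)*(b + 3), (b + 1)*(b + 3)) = b^2 + 4*b + 3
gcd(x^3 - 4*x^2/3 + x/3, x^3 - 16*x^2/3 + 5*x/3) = x^2 - x/3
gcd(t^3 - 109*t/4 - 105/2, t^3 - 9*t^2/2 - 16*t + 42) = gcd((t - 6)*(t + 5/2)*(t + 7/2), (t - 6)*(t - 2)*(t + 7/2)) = t^2 - 5*t/2 - 21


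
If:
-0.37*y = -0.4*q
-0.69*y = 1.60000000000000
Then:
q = -2.14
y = -2.32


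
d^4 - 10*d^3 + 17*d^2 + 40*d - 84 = (d - 7)*(d - 3)*(d - 2)*(d + 2)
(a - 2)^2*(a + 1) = a^3 - 3*a^2 + 4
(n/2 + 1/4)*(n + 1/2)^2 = n^3/2 + 3*n^2/4 + 3*n/8 + 1/16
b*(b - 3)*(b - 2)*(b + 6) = b^4 + b^3 - 24*b^2 + 36*b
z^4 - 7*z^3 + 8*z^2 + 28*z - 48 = (z - 4)*(z - 3)*(z - 2)*(z + 2)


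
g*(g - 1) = g^2 - g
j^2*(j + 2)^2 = j^4 + 4*j^3 + 4*j^2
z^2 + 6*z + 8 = (z + 2)*(z + 4)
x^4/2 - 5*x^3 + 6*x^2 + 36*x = x*(x/2 + 1)*(x - 6)^2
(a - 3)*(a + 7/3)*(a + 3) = a^3 + 7*a^2/3 - 9*a - 21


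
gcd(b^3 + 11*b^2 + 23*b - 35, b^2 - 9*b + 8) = b - 1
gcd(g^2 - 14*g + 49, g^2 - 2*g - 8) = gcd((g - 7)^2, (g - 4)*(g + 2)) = 1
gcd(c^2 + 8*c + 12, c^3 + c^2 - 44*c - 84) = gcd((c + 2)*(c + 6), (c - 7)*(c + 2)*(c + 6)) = c^2 + 8*c + 12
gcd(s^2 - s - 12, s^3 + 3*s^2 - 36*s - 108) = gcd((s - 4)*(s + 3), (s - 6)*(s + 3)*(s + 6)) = s + 3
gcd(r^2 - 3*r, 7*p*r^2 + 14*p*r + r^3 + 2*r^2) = r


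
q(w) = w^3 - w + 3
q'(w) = 3*w^2 - 1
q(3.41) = 39.24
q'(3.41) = 33.88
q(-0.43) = 3.35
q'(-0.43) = -0.45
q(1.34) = 4.07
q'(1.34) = 4.39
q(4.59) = 95.11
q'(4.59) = 62.20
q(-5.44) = -152.55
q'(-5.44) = 87.78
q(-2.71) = -14.19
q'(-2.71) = 21.03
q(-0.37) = 3.32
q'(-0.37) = -0.59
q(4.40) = 83.78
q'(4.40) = 57.08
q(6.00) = 213.00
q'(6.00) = 107.00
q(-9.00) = -717.00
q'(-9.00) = 242.00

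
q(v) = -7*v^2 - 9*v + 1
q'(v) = -14*v - 9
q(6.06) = -310.61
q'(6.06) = -93.84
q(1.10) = -17.37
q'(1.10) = -24.40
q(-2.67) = -24.87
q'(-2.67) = 28.38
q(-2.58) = -22.37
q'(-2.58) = 27.12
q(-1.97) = -8.44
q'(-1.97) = 18.58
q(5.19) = -234.26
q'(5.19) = -81.66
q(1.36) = -24.19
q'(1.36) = -28.04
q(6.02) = -306.86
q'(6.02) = -93.28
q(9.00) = -647.00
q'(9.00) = -135.00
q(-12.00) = -899.00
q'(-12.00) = 159.00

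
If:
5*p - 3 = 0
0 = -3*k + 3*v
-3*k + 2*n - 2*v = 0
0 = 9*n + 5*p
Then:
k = -2/15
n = -1/3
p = 3/5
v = -2/15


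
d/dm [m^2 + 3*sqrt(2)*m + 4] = 2*m + 3*sqrt(2)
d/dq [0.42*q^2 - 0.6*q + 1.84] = 0.84*q - 0.6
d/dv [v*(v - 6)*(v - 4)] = 3*v^2 - 20*v + 24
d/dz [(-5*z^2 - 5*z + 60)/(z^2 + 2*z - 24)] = 5*z*(24 - z)/(z^4 + 4*z^3 - 44*z^2 - 96*z + 576)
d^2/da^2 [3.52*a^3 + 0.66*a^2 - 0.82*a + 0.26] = 21.12*a + 1.32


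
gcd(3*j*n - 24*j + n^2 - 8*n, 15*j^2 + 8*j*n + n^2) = 3*j + n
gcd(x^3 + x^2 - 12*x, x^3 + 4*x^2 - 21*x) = x^2 - 3*x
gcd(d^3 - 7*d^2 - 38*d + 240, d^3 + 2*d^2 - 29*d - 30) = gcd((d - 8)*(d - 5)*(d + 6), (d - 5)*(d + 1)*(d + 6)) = d^2 + d - 30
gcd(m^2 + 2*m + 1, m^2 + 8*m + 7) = m + 1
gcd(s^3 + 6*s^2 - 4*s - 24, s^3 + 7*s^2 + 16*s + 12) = s + 2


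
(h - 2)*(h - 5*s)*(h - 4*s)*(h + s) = h^4 - 8*h^3*s - 2*h^3 + 11*h^2*s^2 + 16*h^2*s + 20*h*s^3 - 22*h*s^2 - 40*s^3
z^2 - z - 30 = (z - 6)*(z + 5)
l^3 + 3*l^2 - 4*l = l*(l - 1)*(l + 4)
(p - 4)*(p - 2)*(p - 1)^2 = p^4 - 8*p^3 + 21*p^2 - 22*p + 8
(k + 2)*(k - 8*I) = k^2 + 2*k - 8*I*k - 16*I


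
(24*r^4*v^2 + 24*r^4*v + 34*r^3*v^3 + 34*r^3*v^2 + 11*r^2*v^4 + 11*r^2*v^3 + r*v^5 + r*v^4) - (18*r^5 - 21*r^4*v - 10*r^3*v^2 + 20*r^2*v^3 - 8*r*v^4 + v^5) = -18*r^5 + 24*r^4*v^2 + 45*r^4*v + 34*r^3*v^3 + 44*r^3*v^2 + 11*r^2*v^4 - 9*r^2*v^3 + r*v^5 + 9*r*v^4 - v^5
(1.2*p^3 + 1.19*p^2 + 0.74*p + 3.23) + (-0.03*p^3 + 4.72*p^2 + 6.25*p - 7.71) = 1.17*p^3 + 5.91*p^2 + 6.99*p - 4.48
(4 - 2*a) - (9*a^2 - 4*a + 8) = -9*a^2 + 2*a - 4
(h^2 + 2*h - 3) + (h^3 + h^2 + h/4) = h^3 + 2*h^2 + 9*h/4 - 3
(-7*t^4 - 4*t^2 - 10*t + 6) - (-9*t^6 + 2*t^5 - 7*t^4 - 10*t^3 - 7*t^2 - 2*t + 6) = 9*t^6 - 2*t^5 + 10*t^3 + 3*t^2 - 8*t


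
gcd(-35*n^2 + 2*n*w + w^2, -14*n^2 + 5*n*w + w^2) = 7*n + w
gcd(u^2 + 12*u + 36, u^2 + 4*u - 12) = u + 6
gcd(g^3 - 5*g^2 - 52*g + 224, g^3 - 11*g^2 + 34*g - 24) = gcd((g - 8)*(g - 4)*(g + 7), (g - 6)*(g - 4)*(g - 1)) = g - 4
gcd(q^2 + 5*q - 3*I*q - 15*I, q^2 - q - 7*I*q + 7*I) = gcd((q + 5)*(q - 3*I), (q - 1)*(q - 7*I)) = 1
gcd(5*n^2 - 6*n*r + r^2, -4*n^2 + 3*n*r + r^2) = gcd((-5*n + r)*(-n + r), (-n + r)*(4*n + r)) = -n + r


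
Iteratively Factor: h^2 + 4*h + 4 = (h + 2)*(h + 2)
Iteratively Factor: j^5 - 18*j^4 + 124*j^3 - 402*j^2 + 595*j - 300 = (j - 5)*(j^4 - 13*j^3 + 59*j^2 - 107*j + 60) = (j - 5)*(j - 1)*(j^3 - 12*j^2 + 47*j - 60) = (j - 5)*(j - 4)*(j - 1)*(j^2 - 8*j + 15) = (j - 5)*(j - 4)*(j - 3)*(j - 1)*(j - 5)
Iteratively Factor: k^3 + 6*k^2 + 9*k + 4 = (k + 4)*(k^2 + 2*k + 1) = (k + 1)*(k + 4)*(k + 1)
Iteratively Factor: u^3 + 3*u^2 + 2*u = (u)*(u^2 + 3*u + 2) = u*(u + 2)*(u + 1)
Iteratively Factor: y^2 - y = (y - 1)*(y)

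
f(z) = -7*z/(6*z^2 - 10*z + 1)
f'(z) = -7*z*(10 - 12*z)/(6*z^2 - 10*z + 1)^2 - 7/(6*z^2 - 10*z + 1)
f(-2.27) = 0.29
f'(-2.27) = 0.07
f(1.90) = -3.63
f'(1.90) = 10.80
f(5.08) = -0.34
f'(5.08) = 0.10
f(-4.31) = 0.19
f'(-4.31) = 0.03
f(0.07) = -1.49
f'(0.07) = -62.62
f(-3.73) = 0.21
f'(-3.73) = 0.04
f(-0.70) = 0.45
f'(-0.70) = 0.11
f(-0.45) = 0.47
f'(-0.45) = 0.03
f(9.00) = -0.16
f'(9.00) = 0.02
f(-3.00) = 0.25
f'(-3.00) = 0.05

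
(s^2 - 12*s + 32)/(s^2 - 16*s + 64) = (s - 4)/(s - 8)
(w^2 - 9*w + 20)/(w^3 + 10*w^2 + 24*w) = (w^2 - 9*w + 20)/(w*(w^2 + 10*w + 24))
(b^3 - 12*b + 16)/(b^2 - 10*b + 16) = (b^2 + 2*b - 8)/(b - 8)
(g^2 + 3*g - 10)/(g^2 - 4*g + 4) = (g + 5)/(g - 2)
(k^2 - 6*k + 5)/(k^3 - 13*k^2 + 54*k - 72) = (k^2 - 6*k + 5)/(k^3 - 13*k^2 + 54*k - 72)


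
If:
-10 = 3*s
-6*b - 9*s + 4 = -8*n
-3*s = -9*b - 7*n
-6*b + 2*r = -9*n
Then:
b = 79/57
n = -61/19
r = 707/38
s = -10/3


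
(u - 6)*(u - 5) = u^2 - 11*u + 30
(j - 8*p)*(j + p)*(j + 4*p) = j^3 - 3*j^2*p - 36*j*p^2 - 32*p^3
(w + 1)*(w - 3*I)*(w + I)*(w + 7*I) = w^4 + w^3 + 5*I*w^3 + 17*w^2 + 5*I*w^2 + 17*w + 21*I*w + 21*I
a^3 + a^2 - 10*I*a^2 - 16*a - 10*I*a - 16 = (a + 1)*(a - 8*I)*(a - 2*I)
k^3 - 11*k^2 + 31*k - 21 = (k - 7)*(k - 3)*(k - 1)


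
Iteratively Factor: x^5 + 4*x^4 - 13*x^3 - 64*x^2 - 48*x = (x)*(x^4 + 4*x^3 - 13*x^2 - 64*x - 48) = x*(x + 1)*(x^3 + 3*x^2 - 16*x - 48) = x*(x + 1)*(x + 4)*(x^2 - x - 12) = x*(x - 4)*(x + 1)*(x + 4)*(x + 3)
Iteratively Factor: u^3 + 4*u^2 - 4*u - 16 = (u + 4)*(u^2 - 4) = (u + 2)*(u + 4)*(u - 2)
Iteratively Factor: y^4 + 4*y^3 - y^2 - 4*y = (y)*(y^3 + 4*y^2 - y - 4) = y*(y + 4)*(y^2 - 1) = y*(y - 1)*(y + 4)*(y + 1)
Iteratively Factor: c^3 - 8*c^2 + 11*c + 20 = (c - 4)*(c^2 - 4*c - 5) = (c - 4)*(c + 1)*(c - 5)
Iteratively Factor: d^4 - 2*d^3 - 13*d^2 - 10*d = (d)*(d^3 - 2*d^2 - 13*d - 10) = d*(d + 2)*(d^2 - 4*d - 5) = d*(d + 1)*(d + 2)*(d - 5)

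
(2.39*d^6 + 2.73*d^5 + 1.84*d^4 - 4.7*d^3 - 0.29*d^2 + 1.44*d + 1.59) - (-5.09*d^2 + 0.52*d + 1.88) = 2.39*d^6 + 2.73*d^5 + 1.84*d^4 - 4.7*d^3 + 4.8*d^2 + 0.92*d - 0.29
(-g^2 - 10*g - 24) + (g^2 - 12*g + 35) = 11 - 22*g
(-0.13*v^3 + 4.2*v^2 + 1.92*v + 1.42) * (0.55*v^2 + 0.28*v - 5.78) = -0.0715*v^5 + 2.2736*v^4 + 2.9834*v^3 - 22.9574*v^2 - 10.7*v - 8.2076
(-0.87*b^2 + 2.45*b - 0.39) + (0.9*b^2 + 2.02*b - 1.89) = 0.03*b^2 + 4.47*b - 2.28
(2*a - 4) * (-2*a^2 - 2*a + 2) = -4*a^3 + 4*a^2 + 12*a - 8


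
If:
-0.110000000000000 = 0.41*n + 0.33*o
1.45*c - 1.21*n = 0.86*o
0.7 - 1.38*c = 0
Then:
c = 0.51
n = 7.22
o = -9.31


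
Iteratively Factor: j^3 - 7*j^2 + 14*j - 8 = (j - 1)*(j^2 - 6*j + 8) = (j - 2)*(j - 1)*(j - 4)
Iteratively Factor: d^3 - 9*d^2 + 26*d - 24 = (d - 2)*(d^2 - 7*d + 12) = (d - 4)*(d - 2)*(d - 3)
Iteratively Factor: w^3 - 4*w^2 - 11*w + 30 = (w - 2)*(w^2 - 2*w - 15) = (w - 2)*(w + 3)*(w - 5)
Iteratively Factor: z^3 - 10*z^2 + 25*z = (z - 5)*(z^2 - 5*z) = z*(z - 5)*(z - 5)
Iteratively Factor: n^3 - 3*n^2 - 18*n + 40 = (n + 4)*(n^2 - 7*n + 10) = (n - 2)*(n + 4)*(n - 5)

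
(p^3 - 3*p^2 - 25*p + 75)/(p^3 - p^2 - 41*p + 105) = (p + 5)/(p + 7)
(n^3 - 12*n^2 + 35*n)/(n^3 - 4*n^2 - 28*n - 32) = n*(-n^2 + 12*n - 35)/(-n^3 + 4*n^2 + 28*n + 32)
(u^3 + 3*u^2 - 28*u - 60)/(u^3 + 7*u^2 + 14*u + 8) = (u^2 + u - 30)/(u^2 + 5*u + 4)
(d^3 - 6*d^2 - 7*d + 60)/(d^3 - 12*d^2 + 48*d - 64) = (d^2 - 2*d - 15)/(d^2 - 8*d + 16)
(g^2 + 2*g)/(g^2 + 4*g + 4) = g/(g + 2)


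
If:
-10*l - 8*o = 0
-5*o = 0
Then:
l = 0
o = 0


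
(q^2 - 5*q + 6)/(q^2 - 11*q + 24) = (q - 2)/(q - 8)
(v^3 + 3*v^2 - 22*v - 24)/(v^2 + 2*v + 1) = (v^2 + 2*v - 24)/(v + 1)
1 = 1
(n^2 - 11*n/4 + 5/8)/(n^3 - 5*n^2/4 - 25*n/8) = (4*n - 1)/(n*(4*n + 5))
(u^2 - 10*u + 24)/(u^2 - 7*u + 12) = (u - 6)/(u - 3)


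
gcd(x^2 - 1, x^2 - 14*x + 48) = 1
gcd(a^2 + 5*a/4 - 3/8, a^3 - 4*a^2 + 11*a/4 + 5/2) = 1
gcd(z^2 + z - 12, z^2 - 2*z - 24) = z + 4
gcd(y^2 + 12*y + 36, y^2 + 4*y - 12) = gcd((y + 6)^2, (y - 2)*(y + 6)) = y + 6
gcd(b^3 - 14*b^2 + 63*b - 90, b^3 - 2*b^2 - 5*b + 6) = b - 3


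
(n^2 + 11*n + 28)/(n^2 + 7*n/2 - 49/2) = 2*(n + 4)/(2*n - 7)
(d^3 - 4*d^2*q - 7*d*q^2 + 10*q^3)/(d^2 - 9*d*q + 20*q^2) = (-d^2 - d*q + 2*q^2)/(-d + 4*q)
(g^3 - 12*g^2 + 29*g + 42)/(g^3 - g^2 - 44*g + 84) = (g^2 - 6*g - 7)/(g^2 + 5*g - 14)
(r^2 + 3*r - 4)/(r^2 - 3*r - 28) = (r - 1)/(r - 7)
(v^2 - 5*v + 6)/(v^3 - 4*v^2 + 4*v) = (v - 3)/(v*(v - 2))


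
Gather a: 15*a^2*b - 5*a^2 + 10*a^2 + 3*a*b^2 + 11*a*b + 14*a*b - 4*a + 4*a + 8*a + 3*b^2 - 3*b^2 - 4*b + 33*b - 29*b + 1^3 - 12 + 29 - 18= a^2*(15*b + 5) + a*(3*b^2 + 25*b + 8)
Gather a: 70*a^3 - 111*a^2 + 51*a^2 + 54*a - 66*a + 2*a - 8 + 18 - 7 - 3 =70*a^3 - 60*a^2 - 10*a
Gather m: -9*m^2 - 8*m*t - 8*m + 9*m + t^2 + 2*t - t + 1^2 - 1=-9*m^2 + m*(1 - 8*t) + t^2 + t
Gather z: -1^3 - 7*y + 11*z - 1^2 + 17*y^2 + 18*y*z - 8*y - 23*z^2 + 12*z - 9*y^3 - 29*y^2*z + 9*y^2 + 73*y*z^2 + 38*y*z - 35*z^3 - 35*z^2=-9*y^3 + 26*y^2 - 15*y - 35*z^3 + z^2*(73*y - 58) + z*(-29*y^2 + 56*y + 23) - 2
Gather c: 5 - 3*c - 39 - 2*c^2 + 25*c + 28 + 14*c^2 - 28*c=12*c^2 - 6*c - 6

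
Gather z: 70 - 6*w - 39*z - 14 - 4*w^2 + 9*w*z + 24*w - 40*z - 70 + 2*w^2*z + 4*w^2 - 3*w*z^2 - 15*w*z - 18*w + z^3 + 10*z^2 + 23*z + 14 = z^3 + z^2*(10 - 3*w) + z*(2*w^2 - 6*w - 56)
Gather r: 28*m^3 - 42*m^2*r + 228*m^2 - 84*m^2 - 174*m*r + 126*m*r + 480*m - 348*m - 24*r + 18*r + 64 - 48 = 28*m^3 + 144*m^2 + 132*m + r*(-42*m^2 - 48*m - 6) + 16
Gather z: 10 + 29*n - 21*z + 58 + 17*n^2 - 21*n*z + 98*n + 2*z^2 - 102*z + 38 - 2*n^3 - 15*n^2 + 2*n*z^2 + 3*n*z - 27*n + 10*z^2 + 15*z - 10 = -2*n^3 + 2*n^2 + 100*n + z^2*(2*n + 12) + z*(-18*n - 108) + 96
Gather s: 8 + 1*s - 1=s + 7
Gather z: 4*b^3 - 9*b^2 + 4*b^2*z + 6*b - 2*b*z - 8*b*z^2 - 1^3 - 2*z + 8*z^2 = 4*b^3 - 9*b^2 + 6*b + z^2*(8 - 8*b) + z*(4*b^2 - 2*b - 2) - 1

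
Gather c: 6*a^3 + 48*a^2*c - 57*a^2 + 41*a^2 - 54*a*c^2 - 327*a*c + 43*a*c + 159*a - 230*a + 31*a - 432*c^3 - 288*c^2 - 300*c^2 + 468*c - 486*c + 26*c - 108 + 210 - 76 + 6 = 6*a^3 - 16*a^2 - 40*a - 432*c^3 + c^2*(-54*a - 588) + c*(48*a^2 - 284*a + 8) + 32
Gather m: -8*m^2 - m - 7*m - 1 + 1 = -8*m^2 - 8*m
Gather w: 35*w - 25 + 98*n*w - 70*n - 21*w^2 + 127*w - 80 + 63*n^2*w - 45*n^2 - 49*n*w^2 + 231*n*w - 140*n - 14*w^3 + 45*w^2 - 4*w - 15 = -45*n^2 - 210*n - 14*w^3 + w^2*(24 - 49*n) + w*(63*n^2 + 329*n + 158) - 120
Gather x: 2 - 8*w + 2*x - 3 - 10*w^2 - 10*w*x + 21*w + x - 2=-10*w^2 + 13*w + x*(3 - 10*w) - 3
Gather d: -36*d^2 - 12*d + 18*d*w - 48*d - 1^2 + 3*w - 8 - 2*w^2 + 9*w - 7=-36*d^2 + d*(18*w - 60) - 2*w^2 + 12*w - 16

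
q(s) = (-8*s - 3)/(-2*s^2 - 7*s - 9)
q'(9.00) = -0.02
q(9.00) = 0.32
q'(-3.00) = -1.58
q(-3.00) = -3.50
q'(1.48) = -0.00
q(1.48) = 0.63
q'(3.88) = -0.05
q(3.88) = 0.51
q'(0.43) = 0.28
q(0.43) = 0.52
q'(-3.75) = -1.09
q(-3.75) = -2.48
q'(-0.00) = 0.63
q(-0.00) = 0.33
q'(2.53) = -0.05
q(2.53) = 0.59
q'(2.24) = -0.05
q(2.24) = 0.60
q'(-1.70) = 3.03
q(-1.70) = -3.68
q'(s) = (-8*s - 3)*(4*s + 7)/(-2*s^2 - 7*s - 9)^2 - 8/(-2*s^2 - 7*s - 9) = (-16*s^2 - 12*s + 51)/(4*s^4 + 28*s^3 + 85*s^2 + 126*s + 81)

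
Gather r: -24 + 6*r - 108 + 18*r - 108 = 24*r - 240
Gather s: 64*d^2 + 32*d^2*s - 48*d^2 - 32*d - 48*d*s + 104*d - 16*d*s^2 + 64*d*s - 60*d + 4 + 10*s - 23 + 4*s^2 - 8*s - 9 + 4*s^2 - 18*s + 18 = 16*d^2 + 12*d + s^2*(8 - 16*d) + s*(32*d^2 + 16*d - 16) - 10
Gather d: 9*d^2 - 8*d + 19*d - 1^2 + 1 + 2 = 9*d^2 + 11*d + 2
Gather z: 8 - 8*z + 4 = 12 - 8*z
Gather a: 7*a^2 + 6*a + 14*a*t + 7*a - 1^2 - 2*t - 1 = 7*a^2 + a*(14*t + 13) - 2*t - 2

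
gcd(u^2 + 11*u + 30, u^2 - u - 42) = u + 6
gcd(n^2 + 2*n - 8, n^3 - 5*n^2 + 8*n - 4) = n - 2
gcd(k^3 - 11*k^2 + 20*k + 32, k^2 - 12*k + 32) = k^2 - 12*k + 32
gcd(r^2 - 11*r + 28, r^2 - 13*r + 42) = r - 7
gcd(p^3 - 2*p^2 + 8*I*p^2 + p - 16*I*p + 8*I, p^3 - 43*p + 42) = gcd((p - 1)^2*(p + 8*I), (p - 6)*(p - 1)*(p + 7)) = p - 1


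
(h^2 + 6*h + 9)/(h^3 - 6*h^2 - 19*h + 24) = (h + 3)/(h^2 - 9*h + 8)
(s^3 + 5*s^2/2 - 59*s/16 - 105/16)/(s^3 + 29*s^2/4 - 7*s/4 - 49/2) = (4*s^2 + 17*s + 15)/(4*(s^2 + 9*s + 14))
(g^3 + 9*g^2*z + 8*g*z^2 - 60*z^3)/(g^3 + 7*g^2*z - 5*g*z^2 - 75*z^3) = (-g^2 - 4*g*z + 12*z^2)/(-g^2 - 2*g*z + 15*z^2)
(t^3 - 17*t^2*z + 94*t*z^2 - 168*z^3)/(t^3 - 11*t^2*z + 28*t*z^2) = (t - 6*z)/t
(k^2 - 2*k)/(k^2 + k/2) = 2*(k - 2)/(2*k + 1)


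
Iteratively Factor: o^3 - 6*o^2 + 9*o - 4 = (o - 4)*(o^2 - 2*o + 1) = (o - 4)*(o - 1)*(o - 1)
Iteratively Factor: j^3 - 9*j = (j)*(j^2 - 9) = j*(j + 3)*(j - 3)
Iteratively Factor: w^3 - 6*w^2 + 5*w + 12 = (w - 4)*(w^2 - 2*w - 3) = (w - 4)*(w - 3)*(w + 1)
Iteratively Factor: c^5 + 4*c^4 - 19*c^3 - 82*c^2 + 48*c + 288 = (c + 3)*(c^4 + c^3 - 22*c^2 - 16*c + 96) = (c + 3)^2*(c^3 - 2*c^2 - 16*c + 32) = (c - 4)*(c + 3)^2*(c^2 + 2*c - 8) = (c - 4)*(c + 3)^2*(c + 4)*(c - 2)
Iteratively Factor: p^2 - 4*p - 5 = (p + 1)*(p - 5)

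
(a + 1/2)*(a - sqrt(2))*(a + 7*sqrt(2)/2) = a^3 + a^2/2 + 5*sqrt(2)*a^2/2 - 7*a + 5*sqrt(2)*a/4 - 7/2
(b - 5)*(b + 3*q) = b^2 + 3*b*q - 5*b - 15*q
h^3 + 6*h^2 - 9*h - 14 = (h - 2)*(h + 1)*(h + 7)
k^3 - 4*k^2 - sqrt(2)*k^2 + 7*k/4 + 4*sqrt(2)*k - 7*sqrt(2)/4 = (k - 7/2)*(k - 1/2)*(k - sqrt(2))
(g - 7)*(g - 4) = g^2 - 11*g + 28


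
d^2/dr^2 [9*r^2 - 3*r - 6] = 18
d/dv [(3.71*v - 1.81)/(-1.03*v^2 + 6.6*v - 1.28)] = (3.8213*v^2 - 3.7286*v + 7.1972)/(1.0609*v^4 - 13.596*v^3 + 46.1968*v^2 - 16.896*v + 1.6384)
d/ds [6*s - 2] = 6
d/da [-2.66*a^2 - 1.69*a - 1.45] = -5.32*a - 1.69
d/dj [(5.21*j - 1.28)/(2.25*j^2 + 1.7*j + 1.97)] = (-11.7225*j^2 + 5.76*j + 12.4397)/(5.0625*j^4 + 7.65*j^3 + 11.755*j^2 + 6.698*j + 3.8809)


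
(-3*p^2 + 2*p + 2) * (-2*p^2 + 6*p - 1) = 6*p^4 - 22*p^3 + 11*p^2 + 10*p - 2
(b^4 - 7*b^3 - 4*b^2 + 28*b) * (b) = b^5 - 7*b^4 - 4*b^3 + 28*b^2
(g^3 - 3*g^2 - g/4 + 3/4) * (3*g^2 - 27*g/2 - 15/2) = 3*g^5 - 45*g^4/2 + 129*g^3/4 + 225*g^2/8 - 33*g/4 - 45/8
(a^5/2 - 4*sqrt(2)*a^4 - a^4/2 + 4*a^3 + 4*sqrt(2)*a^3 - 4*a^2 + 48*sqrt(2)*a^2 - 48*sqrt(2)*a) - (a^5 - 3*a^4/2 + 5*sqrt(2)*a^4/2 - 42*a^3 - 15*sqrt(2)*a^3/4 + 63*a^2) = -a^5/2 - 13*sqrt(2)*a^4/2 + a^4 + 31*sqrt(2)*a^3/4 + 46*a^3 - 67*a^2 + 48*sqrt(2)*a^2 - 48*sqrt(2)*a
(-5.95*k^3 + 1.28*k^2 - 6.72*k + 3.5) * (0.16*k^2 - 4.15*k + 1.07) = -0.952*k^5 + 24.8973*k^4 - 12.7537*k^3 + 29.8176*k^2 - 21.7154*k + 3.745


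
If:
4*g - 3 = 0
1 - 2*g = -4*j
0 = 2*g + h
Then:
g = 3/4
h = -3/2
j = 1/8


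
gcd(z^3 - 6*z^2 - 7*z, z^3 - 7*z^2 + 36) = 1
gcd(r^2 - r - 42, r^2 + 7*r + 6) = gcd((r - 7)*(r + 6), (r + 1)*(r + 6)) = r + 6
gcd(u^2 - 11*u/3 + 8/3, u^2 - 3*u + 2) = u - 1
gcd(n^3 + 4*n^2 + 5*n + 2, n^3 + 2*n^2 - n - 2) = n^2 + 3*n + 2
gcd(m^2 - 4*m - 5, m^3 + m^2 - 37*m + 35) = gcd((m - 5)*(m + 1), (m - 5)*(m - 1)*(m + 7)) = m - 5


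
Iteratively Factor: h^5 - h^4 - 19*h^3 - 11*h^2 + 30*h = (h - 5)*(h^4 + 4*h^3 + h^2 - 6*h) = (h - 5)*(h - 1)*(h^3 + 5*h^2 + 6*h) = (h - 5)*(h - 1)*(h + 2)*(h^2 + 3*h) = (h - 5)*(h - 1)*(h + 2)*(h + 3)*(h)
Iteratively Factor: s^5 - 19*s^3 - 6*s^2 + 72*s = (s + 3)*(s^4 - 3*s^3 - 10*s^2 + 24*s) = (s - 2)*(s + 3)*(s^3 - s^2 - 12*s) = (s - 4)*(s - 2)*(s + 3)*(s^2 + 3*s) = (s - 4)*(s - 2)*(s + 3)^2*(s)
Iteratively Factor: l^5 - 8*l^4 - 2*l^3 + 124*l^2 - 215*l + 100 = (l - 1)*(l^4 - 7*l^3 - 9*l^2 + 115*l - 100) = (l - 1)*(l + 4)*(l^3 - 11*l^2 + 35*l - 25) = (l - 5)*(l - 1)*(l + 4)*(l^2 - 6*l + 5) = (l - 5)^2*(l - 1)*(l + 4)*(l - 1)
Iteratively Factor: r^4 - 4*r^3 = (r - 4)*(r^3) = r*(r - 4)*(r^2) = r^2*(r - 4)*(r)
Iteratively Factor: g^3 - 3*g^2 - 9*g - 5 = (g - 5)*(g^2 + 2*g + 1) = (g - 5)*(g + 1)*(g + 1)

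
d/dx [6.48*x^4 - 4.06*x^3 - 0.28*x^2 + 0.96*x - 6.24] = 25.92*x^3 - 12.18*x^2 - 0.56*x + 0.96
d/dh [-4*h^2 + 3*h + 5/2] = 3 - 8*h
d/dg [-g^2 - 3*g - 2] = -2*g - 3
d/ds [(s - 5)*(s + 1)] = 2*s - 4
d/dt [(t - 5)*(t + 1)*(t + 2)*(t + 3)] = 4*t^3 + 3*t^2 - 38*t - 49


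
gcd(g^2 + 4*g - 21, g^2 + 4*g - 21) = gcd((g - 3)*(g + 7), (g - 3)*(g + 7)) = g^2 + 4*g - 21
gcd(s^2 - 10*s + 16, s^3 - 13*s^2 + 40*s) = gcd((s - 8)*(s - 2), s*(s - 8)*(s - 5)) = s - 8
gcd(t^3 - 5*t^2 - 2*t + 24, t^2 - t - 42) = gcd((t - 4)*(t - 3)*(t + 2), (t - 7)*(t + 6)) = 1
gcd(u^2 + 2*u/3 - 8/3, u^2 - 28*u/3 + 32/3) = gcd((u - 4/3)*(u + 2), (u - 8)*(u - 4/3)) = u - 4/3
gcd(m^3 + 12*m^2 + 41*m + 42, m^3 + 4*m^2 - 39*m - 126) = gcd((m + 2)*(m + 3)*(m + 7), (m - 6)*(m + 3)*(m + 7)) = m^2 + 10*m + 21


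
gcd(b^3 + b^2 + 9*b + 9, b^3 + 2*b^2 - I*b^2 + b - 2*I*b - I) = b + 1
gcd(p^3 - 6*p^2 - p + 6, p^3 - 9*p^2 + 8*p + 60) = p - 6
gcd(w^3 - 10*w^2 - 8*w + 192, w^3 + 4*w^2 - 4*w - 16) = w + 4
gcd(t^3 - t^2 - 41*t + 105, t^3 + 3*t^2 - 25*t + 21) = t^2 + 4*t - 21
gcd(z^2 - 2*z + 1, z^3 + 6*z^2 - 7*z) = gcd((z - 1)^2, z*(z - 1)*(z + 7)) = z - 1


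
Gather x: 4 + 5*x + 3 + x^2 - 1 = x^2 + 5*x + 6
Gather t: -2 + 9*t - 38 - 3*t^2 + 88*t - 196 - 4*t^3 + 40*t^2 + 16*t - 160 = -4*t^3 + 37*t^2 + 113*t - 396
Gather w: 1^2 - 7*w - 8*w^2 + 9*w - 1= -8*w^2 + 2*w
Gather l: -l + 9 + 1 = 10 - l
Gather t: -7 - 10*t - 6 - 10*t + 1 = -20*t - 12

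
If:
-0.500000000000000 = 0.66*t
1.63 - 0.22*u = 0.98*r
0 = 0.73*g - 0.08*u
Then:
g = 0.10958904109589*u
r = 1.66326530612245 - 0.224489795918367*u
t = -0.76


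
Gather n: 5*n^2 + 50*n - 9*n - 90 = 5*n^2 + 41*n - 90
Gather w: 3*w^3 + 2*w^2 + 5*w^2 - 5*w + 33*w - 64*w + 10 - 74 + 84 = 3*w^3 + 7*w^2 - 36*w + 20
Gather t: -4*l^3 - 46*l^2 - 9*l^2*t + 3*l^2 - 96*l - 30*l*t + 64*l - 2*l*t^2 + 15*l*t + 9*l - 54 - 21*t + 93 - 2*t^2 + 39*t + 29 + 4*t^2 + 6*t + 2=-4*l^3 - 43*l^2 - 23*l + t^2*(2 - 2*l) + t*(-9*l^2 - 15*l + 24) + 70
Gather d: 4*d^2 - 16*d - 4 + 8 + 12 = 4*d^2 - 16*d + 16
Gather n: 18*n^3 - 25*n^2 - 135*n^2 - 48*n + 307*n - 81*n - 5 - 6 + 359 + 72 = 18*n^3 - 160*n^2 + 178*n + 420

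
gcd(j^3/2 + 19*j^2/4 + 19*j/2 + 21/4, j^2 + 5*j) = 1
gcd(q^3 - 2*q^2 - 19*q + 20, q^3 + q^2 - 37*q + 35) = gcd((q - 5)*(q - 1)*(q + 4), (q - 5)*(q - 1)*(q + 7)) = q^2 - 6*q + 5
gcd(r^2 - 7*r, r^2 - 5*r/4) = r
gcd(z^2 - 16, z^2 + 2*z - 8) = z + 4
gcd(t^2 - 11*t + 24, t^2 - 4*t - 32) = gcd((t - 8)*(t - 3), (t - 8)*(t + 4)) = t - 8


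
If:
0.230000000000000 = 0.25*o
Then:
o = 0.92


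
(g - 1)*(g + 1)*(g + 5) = g^3 + 5*g^2 - g - 5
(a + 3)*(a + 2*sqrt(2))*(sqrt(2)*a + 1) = sqrt(2)*a^3 + 3*sqrt(2)*a^2 + 5*a^2 + 2*sqrt(2)*a + 15*a + 6*sqrt(2)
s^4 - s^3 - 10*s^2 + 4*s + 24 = (s - 3)*(s - 2)*(s + 2)^2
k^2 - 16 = (k - 4)*(k + 4)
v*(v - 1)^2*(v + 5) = v^4 + 3*v^3 - 9*v^2 + 5*v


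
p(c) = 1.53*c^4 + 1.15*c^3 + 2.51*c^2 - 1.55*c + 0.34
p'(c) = 6.12*c^3 + 3.45*c^2 + 5.02*c - 1.55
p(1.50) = 15.29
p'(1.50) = 34.40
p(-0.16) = 0.65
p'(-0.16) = -2.29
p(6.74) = 3613.44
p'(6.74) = 2062.84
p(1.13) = 5.95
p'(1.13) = 17.36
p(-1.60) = 14.56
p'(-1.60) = -25.82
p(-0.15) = 0.63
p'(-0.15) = -2.25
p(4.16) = 578.33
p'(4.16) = 519.62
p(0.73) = 1.43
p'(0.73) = 6.33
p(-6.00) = 1834.48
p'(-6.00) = -1229.39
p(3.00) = 173.26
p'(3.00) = 209.80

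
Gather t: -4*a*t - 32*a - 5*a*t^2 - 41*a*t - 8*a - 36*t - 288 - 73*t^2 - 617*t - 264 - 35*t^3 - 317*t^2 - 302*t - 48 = -40*a - 35*t^3 + t^2*(-5*a - 390) + t*(-45*a - 955) - 600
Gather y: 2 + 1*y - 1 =y + 1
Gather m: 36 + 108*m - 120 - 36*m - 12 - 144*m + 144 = 48 - 72*m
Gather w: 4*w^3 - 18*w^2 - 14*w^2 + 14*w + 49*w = 4*w^3 - 32*w^2 + 63*w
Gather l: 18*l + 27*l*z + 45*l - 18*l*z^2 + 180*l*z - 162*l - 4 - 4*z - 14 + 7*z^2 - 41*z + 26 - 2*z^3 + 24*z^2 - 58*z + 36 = l*(-18*z^2 + 207*z - 99) - 2*z^3 + 31*z^2 - 103*z + 44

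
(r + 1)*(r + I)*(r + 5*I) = r^3 + r^2 + 6*I*r^2 - 5*r + 6*I*r - 5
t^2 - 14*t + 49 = (t - 7)^2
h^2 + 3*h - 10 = (h - 2)*(h + 5)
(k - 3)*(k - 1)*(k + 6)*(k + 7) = k^4 + 9*k^3 - 7*k^2 - 129*k + 126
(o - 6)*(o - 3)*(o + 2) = o^3 - 7*o^2 + 36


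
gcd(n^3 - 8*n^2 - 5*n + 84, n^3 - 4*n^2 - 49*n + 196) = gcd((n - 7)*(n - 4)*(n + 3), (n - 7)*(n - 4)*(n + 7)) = n^2 - 11*n + 28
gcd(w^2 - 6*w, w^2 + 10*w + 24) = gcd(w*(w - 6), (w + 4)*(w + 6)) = 1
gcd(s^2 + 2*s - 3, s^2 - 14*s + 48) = 1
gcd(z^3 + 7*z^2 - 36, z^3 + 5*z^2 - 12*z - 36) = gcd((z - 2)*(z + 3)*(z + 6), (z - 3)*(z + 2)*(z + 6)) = z + 6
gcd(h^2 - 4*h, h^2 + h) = h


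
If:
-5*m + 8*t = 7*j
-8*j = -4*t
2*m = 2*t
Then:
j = 0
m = 0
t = 0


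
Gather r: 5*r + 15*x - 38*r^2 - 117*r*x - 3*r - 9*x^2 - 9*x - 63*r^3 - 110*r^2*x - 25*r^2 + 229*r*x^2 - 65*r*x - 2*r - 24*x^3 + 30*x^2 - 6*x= -63*r^3 + r^2*(-110*x - 63) + r*(229*x^2 - 182*x) - 24*x^3 + 21*x^2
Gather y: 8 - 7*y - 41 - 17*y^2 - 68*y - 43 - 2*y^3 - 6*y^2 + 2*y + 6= -2*y^3 - 23*y^2 - 73*y - 70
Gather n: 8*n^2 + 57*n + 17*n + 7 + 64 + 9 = 8*n^2 + 74*n + 80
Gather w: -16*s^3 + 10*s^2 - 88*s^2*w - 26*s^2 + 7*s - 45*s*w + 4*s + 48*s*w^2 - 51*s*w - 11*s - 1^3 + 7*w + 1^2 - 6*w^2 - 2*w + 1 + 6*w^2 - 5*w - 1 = -16*s^3 - 16*s^2 + 48*s*w^2 + w*(-88*s^2 - 96*s)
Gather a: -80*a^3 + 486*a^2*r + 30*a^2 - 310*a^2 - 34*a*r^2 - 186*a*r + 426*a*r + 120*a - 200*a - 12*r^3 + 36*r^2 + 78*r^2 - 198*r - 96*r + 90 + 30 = -80*a^3 + a^2*(486*r - 280) + a*(-34*r^2 + 240*r - 80) - 12*r^3 + 114*r^2 - 294*r + 120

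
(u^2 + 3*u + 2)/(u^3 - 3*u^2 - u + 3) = (u + 2)/(u^2 - 4*u + 3)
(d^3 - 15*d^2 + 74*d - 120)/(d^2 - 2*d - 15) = (d^2 - 10*d + 24)/(d + 3)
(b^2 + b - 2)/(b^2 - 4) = (b - 1)/(b - 2)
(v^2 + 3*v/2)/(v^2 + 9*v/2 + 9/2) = v/(v + 3)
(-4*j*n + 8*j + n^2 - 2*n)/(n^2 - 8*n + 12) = (-4*j + n)/(n - 6)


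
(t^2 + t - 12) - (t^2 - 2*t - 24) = 3*t + 12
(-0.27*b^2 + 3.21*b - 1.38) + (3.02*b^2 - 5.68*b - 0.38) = 2.75*b^2 - 2.47*b - 1.76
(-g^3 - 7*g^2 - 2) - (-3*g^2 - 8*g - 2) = -g^3 - 4*g^2 + 8*g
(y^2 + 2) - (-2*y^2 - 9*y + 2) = 3*y^2 + 9*y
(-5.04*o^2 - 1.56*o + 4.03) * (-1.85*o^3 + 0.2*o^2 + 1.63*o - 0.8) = 9.324*o^5 + 1.878*o^4 - 15.9827*o^3 + 2.2952*o^2 + 7.8169*o - 3.224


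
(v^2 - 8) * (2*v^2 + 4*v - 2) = 2*v^4 + 4*v^3 - 18*v^2 - 32*v + 16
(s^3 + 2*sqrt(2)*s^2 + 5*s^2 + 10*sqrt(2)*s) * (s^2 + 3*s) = s^5 + 2*sqrt(2)*s^4 + 8*s^4 + 15*s^3 + 16*sqrt(2)*s^3 + 30*sqrt(2)*s^2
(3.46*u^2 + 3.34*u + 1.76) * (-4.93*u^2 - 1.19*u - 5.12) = -17.0578*u^4 - 20.5836*u^3 - 30.3666*u^2 - 19.1952*u - 9.0112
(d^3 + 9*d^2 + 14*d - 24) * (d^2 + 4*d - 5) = d^5 + 13*d^4 + 45*d^3 - 13*d^2 - 166*d + 120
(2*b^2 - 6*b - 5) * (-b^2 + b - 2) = -2*b^4 + 8*b^3 - 5*b^2 + 7*b + 10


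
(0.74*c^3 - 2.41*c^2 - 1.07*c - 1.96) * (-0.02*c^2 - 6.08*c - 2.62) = -0.0148*c^5 - 4.451*c^4 + 12.7354*c^3 + 12.859*c^2 + 14.7202*c + 5.1352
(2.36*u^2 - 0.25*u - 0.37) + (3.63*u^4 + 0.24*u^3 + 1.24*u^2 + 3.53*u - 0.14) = 3.63*u^4 + 0.24*u^3 + 3.6*u^2 + 3.28*u - 0.51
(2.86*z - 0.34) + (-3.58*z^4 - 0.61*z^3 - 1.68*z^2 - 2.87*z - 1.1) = -3.58*z^4 - 0.61*z^3 - 1.68*z^2 - 0.0100000000000002*z - 1.44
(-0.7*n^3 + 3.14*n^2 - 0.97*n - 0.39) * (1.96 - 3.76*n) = 2.632*n^4 - 13.1784*n^3 + 9.8016*n^2 - 0.4348*n - 0.7644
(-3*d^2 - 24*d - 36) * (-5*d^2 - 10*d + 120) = 15*d^4 + 150*d^3 + 60*d^2 - 2520*d - 4320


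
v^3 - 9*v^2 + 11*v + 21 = (v - 7)*(v - 3)*(v + 1)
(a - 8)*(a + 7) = a^2 - a - 56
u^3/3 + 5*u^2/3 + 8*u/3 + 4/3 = (u/3 + 1/3)*(u + 2)^2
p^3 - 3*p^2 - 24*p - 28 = (p - 7)*(p + 2)^2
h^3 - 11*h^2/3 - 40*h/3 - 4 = (h - 6)*(h + 1/3)*(h + 2)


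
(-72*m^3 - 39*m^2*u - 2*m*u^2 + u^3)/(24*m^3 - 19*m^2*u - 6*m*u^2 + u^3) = (3*m + u)/(-m + u)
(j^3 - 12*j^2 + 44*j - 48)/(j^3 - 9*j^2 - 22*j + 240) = (j^2 - 6*j + 8)/(j^2 - 3*j - 40)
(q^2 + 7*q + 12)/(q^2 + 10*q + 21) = (q + 4)/(q + 7)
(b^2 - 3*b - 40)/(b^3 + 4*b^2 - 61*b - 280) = 1/(b + 7)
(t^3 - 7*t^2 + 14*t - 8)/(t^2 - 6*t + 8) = t - 1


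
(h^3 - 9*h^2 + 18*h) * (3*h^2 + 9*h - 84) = 3*h^5 - 18*h^4 - 111*h^3 + 918*h^2 - 1512*h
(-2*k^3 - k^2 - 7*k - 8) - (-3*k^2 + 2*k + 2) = -2*k^3 + 2*k^2 - 9*k - 10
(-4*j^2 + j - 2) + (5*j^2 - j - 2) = j^2 - 4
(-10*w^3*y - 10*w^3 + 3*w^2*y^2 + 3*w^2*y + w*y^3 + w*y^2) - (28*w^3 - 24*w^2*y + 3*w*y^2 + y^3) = -10*w^3*y - 38*w^3 + 3*w^2*y^2 + 27*w^2*y + w*y^3 - 2*w*y^2 - y^3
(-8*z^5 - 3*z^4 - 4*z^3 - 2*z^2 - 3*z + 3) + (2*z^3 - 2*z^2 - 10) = -8*z^5 - 3*z^4 - 2*z^3 - 4*z^2 - 3*z - 7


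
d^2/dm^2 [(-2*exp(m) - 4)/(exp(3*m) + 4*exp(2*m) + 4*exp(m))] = 4*(-2*exp(2*m) - 3*exp(m) - 2)*exp(-m)/(exp(3*m) + 6*exp(2*m) + 12*exp(m) + 8)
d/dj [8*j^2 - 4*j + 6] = 16*j - 4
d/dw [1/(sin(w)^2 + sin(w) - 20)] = -(2*sin(w) + 1)*cos(w)/(sin(w)^2 + sin(w) - 20)^2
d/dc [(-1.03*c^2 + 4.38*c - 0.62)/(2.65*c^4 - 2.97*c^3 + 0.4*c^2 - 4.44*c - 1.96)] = (5.459*c^5 - 37.8801*c^4 + 32.5892*c^3 - 2.703*c^2 + 4.5336*c - 11.3376)/(7.0225*c^8 - 15.741*c^7 + 10.9409*c^6 - 25.908*c^5 + 16.1456*c^4 + 8.0904*c^3 + 18.1456*c^2 + 17.4048*c + 3.8416)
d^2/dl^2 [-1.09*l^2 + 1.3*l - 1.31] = -2.18000000000000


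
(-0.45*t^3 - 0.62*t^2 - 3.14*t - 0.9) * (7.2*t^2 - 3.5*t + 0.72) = -3.24*t^5 - 2.889*t^4 - 20.762*t^3 + 4.0636*t^2 + 0.8892*t - 0.648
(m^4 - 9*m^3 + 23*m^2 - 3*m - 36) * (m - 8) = m^5 - 17*m^4 + 95*m^3 - 187*m^2 - 12*m + 288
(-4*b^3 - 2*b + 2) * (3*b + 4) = -12*b^4 - 16*b^3 - 6*b^2 - 2*b + 8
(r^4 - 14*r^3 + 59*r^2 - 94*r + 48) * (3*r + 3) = 3*r^5 - 39*r^4 + 135*r^3 - 105*r^2 - 138*r + 144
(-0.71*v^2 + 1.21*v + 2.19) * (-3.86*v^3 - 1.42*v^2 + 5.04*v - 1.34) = 2.7406*v^5 - 3.6624*v^4 - 13.75*v^3 + 3.94*v^2 + 9.4162*v - 2.9346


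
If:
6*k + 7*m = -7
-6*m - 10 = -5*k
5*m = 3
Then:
No Solution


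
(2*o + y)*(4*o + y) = 8*o^2 + 6*o*y + y^2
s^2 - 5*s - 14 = (s - 7)*(s + 2)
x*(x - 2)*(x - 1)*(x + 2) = x^4 - x^3 - 4*x^2 + 4*x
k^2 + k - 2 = (k - 1)*(k + 2)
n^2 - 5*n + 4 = (n - 4)*(n - 1)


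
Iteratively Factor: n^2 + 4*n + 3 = (n + 1)*(n + 3)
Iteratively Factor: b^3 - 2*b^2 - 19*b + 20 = (b + 4)*(b^2 - 6*b + 5) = (b - 1)*(b + 4)*(b - 5)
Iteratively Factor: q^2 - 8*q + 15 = (q - 5)*(q - 3)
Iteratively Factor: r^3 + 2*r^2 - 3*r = (r - 1)*(r^2 + 3*r) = r*(r - 1)*(r + 3)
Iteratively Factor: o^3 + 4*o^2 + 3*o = (o + 3)*(o^2 + o) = (o + 1)*(o + 3)*(o)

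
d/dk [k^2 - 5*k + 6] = 2*k - 5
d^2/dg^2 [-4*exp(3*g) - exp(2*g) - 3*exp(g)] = (-36*exp(2*g) - 4*exp(g) - 3)*exp(g)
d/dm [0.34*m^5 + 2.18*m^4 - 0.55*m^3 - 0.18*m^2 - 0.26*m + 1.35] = 1.7*m^4 + 8.72*m^3 - 1.65*m^2 - 0.36*m - 0.26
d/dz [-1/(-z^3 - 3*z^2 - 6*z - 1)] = 3*(-z^2 - 2*z - 2)/(z^3 + 3*z^2 + 6*z + 1)^2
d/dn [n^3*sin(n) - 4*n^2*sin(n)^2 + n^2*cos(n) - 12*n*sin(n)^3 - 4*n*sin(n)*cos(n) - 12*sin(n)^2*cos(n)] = n^3*cos(n) + 2*n^2*sin(n) - 4*n^2*sin(2*n) - 7*n*cos(n) + 9*n*cos(3*n) - 4*n - 6*sin(n) - 2*sin(2*n) - 6*sin(3*n)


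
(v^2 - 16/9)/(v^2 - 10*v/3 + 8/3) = (v + 4/3)/(v - 2)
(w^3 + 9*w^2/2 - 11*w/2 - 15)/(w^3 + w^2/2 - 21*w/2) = (2*w^3 + 9*w^2 - 11*w - 30)/(w*(2*w^2 + w - 21))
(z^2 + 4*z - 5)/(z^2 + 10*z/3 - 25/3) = 3*(z - 1)/(3*z - 5)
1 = 1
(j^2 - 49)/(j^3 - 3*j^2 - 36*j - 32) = (49 - j^2)/(-j^3 + 3*j^2 + 36*j + 32)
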